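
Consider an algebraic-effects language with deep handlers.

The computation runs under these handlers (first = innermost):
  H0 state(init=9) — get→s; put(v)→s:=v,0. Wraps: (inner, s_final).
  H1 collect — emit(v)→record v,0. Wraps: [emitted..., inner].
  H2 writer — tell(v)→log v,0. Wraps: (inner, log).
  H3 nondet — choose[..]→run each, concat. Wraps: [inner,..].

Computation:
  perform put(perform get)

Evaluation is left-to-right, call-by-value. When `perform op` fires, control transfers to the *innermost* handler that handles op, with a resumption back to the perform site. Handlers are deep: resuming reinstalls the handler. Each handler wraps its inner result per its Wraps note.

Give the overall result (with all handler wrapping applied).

Answer: [([(0, 9)], ())]

Step-by-step:
get @ H0 ⇒ 9
put(9) @ H0 ⇒ s:=9
H0 returns (0, 9)
H1 returns [(0, 9)]
H2 returns ([(0, 9)], ())
H3 returns [([(0, 9)], ())]
= [([(0, 9)], ())]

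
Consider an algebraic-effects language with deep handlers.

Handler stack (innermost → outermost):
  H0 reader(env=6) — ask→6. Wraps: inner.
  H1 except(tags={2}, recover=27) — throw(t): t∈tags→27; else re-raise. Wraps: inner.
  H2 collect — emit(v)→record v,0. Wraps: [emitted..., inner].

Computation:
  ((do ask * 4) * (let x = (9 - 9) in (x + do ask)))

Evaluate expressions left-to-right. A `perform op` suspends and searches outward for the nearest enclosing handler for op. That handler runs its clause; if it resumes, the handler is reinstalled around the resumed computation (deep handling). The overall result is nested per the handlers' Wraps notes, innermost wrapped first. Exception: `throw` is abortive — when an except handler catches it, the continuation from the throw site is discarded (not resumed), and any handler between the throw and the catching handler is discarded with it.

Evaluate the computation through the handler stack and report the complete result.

Step-by-step:
ask @ H0 ⇒ 6
ask @ H0 ⇒ 6
H0 returns 144
H1 returns 144
H2 returns [144]
= [144]

Answer: [144]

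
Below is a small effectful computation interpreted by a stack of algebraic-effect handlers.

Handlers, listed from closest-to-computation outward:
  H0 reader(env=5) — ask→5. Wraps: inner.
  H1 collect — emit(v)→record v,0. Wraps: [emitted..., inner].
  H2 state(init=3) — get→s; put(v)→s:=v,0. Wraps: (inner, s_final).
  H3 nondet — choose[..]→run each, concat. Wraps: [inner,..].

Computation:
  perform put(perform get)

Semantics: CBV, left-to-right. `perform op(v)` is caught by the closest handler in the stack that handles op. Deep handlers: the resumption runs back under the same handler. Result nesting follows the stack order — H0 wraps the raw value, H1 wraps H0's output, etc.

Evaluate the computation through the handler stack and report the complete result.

Evaluation trace:
get @ H2 ⇒ 3
put(3) @ H2 ⇒ s:=3
H0 returns 0
H1 returns [0]
H2 returns ([0], 3)
H3 returns [([0], 3)]
= [([0], 3)]

Answer: [([0], 3)]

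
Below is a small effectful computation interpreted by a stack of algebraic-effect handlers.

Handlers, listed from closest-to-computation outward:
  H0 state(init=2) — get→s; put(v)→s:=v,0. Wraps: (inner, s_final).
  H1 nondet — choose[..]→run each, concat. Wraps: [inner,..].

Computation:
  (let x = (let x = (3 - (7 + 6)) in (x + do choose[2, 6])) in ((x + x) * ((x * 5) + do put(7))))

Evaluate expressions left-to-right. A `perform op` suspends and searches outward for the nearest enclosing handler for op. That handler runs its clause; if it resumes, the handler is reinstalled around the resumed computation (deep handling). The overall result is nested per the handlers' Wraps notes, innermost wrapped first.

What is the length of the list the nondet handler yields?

Answer: 2

Evaluation trace:
choose[2, 6] @ H1
  branch[0] choose=2:
    put(7) @ H0 ⇒ s:=7
    H0 returns (640, 7)
    H1 returns [(640, 7)]
  branch[1] choose=6:
    put(7) @ H0 ⇒ s:=7
    H0 returns (160, 7)
    H1 returns [(160, 7)]
= [(640, 7), (160, 7)]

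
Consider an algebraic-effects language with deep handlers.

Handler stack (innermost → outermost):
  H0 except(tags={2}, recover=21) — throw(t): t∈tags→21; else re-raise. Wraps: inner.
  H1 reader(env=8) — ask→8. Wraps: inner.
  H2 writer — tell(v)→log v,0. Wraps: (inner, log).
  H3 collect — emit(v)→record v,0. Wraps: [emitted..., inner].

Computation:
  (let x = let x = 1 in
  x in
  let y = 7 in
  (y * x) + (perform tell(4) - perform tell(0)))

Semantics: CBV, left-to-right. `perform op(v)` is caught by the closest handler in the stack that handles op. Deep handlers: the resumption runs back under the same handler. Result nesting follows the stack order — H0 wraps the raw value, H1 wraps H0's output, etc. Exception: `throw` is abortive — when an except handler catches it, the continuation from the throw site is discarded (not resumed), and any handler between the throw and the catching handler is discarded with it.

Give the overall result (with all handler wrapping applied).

Step-by-step:
tell(4) @ H2 ⇒ log+=4
tell(0) @ H2 ⇒ log+=0
H0 returns 7
H1 returns 7
H2 returns (7, (4, 0))
H3 returns [(7, (4, 0))]
= [(7, (4, 0))]

Answer: [(7, (4, 0))]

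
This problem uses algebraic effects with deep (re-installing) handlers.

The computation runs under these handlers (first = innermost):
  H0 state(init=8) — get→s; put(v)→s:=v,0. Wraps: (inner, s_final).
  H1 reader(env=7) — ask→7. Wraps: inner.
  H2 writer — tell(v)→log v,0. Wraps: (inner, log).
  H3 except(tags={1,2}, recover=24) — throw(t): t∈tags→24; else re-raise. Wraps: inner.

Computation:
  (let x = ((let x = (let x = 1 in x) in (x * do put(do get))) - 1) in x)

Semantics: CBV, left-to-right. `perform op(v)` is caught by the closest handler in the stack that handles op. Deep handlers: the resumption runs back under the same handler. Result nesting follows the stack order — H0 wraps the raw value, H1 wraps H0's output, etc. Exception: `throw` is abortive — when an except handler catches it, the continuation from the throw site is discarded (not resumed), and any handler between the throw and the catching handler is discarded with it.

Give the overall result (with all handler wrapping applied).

Working:
get @ H0 ⇒ 8
put(8) @ H0 ⇒ s:=8
H0 returns (-1, 8)
H1 returns (-1, 8)
H2 returns ((-1, 8), ())
H3 returns ((-1, 8), ())
= ((-1, 8), ())

Answer: ((-1, 8), ())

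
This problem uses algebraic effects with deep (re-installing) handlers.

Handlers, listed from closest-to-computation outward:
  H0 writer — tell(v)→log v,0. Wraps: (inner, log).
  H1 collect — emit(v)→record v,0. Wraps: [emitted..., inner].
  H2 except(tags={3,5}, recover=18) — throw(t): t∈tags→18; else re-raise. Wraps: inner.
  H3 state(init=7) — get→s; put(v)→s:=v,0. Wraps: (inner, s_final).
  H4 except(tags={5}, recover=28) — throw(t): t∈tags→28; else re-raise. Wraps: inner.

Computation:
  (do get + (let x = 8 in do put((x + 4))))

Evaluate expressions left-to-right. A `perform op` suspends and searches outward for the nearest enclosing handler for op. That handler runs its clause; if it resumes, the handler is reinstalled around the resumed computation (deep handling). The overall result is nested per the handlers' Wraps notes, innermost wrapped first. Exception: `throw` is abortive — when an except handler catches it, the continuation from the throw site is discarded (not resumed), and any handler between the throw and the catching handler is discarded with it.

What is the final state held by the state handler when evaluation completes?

Working:
get @ H3 ⇒ 7
put(12) @ H3 ⇒ s:=12
H0 returns (7, ())
H1 returns [(7, ())]
H2 returns [(7, ())]
H3 returns ([(7, ())], 12)
H4 returns ([(7, ())], 12)
= ([(7, ())], 12)

Answer: 12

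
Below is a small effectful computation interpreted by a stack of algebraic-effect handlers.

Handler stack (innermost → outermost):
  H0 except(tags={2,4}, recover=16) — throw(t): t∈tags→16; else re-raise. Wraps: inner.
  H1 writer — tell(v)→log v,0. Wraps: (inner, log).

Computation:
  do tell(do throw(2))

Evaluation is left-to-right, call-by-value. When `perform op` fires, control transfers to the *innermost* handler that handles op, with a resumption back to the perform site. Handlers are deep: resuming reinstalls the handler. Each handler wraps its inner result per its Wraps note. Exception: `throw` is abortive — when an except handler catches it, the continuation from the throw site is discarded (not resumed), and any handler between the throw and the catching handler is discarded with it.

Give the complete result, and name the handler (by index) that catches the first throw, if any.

Evaluation trace:
throw(2) @ H0 caught ⇒ 16
H1 returns (16, ())
= (16, ())

Answer: (16, ()) ; first throw caught by: H0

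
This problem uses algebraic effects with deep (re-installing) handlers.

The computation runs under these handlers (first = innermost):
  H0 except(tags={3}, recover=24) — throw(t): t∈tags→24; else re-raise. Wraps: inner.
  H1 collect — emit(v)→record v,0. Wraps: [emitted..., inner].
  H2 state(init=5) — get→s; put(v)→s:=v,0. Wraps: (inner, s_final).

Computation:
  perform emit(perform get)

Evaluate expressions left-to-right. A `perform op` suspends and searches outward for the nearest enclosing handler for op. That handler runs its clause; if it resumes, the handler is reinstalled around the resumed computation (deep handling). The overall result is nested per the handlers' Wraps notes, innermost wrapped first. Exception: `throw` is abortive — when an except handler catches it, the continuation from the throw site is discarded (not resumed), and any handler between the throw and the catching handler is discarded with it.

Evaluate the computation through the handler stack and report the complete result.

Answer: ([5, 0], 5)

Step-by-step:
get @ H2 ⇒ 5
emit(5) @ H1 ⇒ out+=5
H0 returns 0
H1 returns [5, 0]
H2 returns ([5, 0], 5)
= ([5, 0], 5)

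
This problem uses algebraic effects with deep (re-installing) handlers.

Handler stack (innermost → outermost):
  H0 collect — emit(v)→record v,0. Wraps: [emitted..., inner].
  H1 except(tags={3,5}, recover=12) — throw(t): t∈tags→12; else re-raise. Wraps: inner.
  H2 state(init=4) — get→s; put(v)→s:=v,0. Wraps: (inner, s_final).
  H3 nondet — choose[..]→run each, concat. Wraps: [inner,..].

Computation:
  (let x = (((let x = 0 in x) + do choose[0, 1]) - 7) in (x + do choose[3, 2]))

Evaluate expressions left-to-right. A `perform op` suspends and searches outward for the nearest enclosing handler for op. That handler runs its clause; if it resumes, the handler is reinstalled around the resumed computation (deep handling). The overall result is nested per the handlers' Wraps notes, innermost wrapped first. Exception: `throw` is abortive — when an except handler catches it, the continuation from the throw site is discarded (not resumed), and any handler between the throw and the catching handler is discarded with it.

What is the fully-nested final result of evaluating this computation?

Step-by-step:
choose[0, 1] @ H3
  branch[0] choose=0:
    choose[3, 2] @ H3
      branch[0] choose=3:
        H0 returns [-4]
        H1 returns [-4]
        H2 returns ([-4], 4)
        H3 returns [([-4], 4)]
      branch[1] choose=2:
        H0 returns [-5]
        H1 returns [-5]
        H2 returns ([-5], 4)
        H3 returns [([-5], 4)]
  branch[1] choose=1:
    choose[3, 2] @ H3
      branch[0] choose=3:
        H0 returns [-3]
        H1 returns [-3]
        H2 returns ([-3], 4)
        H3 returns [([-3], 4)]
      branch[1] choose=2:
        H0 returns [-4]
        H1 returns [-4]
        H2 returns ([-4], 4)
        H3 returns [([-4], 4)]
= [([-4], 4), ([-5], 4), ([-3], 4), ([-4], 4)]

Answer: [([-4], 4), ([-5], 4), ([-3], 4), ([-4], 4)]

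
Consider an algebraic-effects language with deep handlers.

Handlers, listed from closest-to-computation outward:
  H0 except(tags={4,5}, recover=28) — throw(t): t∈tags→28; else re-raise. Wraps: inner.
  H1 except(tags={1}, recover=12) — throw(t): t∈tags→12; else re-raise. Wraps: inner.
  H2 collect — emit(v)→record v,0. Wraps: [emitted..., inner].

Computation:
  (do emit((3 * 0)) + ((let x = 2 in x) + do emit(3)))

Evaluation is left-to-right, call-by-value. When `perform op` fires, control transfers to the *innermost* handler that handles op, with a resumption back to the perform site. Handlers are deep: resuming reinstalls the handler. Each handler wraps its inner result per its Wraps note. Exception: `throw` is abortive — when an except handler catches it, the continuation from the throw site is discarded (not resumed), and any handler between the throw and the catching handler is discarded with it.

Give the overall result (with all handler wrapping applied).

Working:
emit(0) @ H2 ⇒ out+=0
emit(3) @ H2 ⇒ out+=3
H0 returns 2
H1 returns 2
H2 returns [0, 3, 2]
= [0, 3, 2]

Answer: [0, 3, 2]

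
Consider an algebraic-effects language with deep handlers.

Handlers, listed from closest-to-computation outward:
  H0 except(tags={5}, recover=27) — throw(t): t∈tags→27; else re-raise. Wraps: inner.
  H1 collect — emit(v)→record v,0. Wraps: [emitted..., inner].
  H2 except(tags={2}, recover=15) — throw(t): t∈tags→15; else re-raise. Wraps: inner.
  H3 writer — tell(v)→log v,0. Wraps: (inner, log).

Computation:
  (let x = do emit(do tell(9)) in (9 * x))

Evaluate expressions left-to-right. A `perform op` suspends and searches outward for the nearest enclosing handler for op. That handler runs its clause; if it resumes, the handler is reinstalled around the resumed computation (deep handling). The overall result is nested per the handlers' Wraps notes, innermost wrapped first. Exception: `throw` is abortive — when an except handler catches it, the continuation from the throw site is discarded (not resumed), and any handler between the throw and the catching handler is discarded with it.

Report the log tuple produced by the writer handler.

Answer: (9)

Working:
tell(9) @ H3 ⇒ log+=9
emit(0) @ H1 ⇒ out+=0
H0 returns 0
H1 returns [0, 0]
H2 returns [0, 0]
H3 returns ([0, 0], (9))
= ([0, 0], (9))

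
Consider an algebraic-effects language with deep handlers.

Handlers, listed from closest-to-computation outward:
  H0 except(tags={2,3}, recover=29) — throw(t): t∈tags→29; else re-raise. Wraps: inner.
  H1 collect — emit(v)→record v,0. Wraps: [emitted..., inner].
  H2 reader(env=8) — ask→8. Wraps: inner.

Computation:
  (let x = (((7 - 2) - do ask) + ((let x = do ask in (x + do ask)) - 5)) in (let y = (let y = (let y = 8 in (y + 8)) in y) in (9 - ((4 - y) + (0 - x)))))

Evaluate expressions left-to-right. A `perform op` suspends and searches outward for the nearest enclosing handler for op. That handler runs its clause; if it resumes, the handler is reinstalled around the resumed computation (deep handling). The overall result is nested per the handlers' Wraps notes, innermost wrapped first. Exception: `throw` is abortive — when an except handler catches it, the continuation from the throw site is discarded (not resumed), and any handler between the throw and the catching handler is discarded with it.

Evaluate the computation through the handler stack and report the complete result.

Evaluation trace:
ask @ H2 ⇒ 8
ask @ H2 ⇒ 8
ask @ H2 ⇒ 8
H0 returns 29
H1 returns [29]
H2 returns [29]
= [29]

Answer: [29]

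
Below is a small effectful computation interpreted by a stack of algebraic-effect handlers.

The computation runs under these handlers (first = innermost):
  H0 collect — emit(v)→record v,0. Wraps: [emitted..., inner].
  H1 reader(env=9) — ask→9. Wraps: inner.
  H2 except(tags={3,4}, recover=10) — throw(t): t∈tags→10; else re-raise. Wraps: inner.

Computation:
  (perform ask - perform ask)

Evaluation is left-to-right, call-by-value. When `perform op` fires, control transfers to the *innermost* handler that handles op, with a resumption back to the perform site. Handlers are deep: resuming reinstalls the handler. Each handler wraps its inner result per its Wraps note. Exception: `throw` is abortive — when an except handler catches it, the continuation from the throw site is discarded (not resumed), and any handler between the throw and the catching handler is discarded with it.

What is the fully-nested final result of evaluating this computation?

Step-by-step:
ask @ H1 ⇒ 9
ask @ H1 ⇒ 9
H0 returns [0]
H1 returns [0]
H2 returns [0]
= [0]

Answer: [0]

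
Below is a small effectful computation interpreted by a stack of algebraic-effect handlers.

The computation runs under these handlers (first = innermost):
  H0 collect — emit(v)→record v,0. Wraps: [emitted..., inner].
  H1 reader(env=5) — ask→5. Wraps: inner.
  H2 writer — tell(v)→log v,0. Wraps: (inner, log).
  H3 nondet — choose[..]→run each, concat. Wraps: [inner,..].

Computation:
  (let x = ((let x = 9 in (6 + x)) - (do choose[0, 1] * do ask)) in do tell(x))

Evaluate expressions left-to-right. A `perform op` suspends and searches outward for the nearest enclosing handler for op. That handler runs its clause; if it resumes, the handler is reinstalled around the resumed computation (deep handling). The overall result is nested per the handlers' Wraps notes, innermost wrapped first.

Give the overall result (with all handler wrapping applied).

Step-by-step:
choose[0, 1] @ H3
  branch[0] choose=0:
    ask @ H1 ⇒ 5
    tell(15) @ H2 ⇒ log+=15
    H0 returns [0]
    H1 returns [0]
    H2 returns ([0], (15))
    H3 returns [([0], (15))]
  branch[1] choose=1:
    ask @ H1 ⇒ 5
    tell(10) @ H2 ⇒ log+=10
    H0 returns [0]
    H1 returns [0]
    H2 returns ([0], (10))
    H3 returns [([0], (10))]
= [([0], (15)), ([0], (10))]

Answer: [([0], (15)), ([0], (10))]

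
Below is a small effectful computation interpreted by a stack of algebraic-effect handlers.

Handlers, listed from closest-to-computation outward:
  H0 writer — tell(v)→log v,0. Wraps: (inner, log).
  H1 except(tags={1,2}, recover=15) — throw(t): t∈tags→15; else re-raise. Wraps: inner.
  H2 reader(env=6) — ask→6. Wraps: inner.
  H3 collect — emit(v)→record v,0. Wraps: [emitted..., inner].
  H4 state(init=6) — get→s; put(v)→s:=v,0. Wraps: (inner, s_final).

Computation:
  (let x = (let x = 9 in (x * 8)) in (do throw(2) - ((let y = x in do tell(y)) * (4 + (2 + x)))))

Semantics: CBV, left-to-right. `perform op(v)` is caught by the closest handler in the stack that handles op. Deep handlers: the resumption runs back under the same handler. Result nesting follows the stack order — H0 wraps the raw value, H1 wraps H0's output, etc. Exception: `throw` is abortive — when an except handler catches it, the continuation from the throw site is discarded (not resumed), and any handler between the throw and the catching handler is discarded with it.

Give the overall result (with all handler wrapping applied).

Answer: ([15], 6)

Evaluation trace:
throw(2) @ H1 caught ⇒ 15
H2 returns 15
H3 returns [15]
H4 returns ([15], 6)
= ([15], 6)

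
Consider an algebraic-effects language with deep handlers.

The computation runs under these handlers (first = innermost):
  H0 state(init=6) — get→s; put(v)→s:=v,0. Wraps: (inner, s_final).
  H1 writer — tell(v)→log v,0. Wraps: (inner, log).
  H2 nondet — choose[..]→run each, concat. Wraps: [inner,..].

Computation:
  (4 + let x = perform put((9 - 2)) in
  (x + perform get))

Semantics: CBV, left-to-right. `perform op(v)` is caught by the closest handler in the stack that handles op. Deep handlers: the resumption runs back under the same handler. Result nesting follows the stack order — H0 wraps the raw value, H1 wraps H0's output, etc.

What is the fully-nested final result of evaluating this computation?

Evaluation trace:
put(7) @ H0 ⇒ s:=7
get @ H0 ⇒ 7
H0 returns (11, 7)
H1 returns ((11, 7), ())
H2 returns [((11, 7), ())]
= [((11, 7), ())]

Answer: [((11, 7), ())]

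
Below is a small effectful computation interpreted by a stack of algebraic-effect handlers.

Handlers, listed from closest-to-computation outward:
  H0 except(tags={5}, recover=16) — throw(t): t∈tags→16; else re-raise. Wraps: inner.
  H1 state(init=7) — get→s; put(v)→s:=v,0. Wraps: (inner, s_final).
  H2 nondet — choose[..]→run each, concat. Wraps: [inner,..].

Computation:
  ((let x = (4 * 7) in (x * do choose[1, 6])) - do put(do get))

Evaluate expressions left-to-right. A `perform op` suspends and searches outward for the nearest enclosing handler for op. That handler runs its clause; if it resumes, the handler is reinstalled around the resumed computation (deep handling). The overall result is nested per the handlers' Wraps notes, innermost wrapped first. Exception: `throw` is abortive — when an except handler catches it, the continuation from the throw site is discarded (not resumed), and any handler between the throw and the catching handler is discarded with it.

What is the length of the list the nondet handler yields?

Step-by-step:
choose[1, 6] @ H2
  branch[0] choose=1:
    get @ H1 ⇒ 7
    put(7) @ H1 ⇒ s:=7
    H0 returns 28
    H1 returns (28, 7)
    H2 returns [(28, 7)]
  branch[1] choose=6:
    get @ H1 ⇒ 7
    put(7) @ H1 ⇒ s:=7
    H0 returns 168
    H1 returns (168, 7)
    H2 returns [(168, 7)]
= [(28, 7), (168, 7)]

Answer: 2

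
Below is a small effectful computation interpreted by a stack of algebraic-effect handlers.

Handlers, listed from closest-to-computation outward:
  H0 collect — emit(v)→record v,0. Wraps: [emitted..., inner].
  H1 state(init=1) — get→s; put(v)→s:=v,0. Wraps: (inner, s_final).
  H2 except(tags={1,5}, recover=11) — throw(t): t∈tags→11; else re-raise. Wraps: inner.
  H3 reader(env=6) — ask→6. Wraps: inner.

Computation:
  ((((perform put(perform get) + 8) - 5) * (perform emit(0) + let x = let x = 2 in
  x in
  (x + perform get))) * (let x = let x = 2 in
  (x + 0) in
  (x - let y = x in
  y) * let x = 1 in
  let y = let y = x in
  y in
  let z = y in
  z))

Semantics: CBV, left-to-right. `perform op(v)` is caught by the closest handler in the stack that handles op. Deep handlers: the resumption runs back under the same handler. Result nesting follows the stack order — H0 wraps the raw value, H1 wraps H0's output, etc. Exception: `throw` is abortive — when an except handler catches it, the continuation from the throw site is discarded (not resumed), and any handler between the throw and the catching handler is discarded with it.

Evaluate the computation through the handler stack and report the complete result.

Answer: ([0, 0], 1)

Evaluation trace:
get @ H1 ⇒ 1
put(1) @ H1 ⇒ s:=1
emit(0) @ H0 ⇒ out+=0
get @ H1 ⇒ 1
H0 returns [0, 0]
H1 returns ([0, 0], 1)
H2 returns ([0, 0], 1)
H3 returns ([0, 0], 1)
= ([0, 0], 1)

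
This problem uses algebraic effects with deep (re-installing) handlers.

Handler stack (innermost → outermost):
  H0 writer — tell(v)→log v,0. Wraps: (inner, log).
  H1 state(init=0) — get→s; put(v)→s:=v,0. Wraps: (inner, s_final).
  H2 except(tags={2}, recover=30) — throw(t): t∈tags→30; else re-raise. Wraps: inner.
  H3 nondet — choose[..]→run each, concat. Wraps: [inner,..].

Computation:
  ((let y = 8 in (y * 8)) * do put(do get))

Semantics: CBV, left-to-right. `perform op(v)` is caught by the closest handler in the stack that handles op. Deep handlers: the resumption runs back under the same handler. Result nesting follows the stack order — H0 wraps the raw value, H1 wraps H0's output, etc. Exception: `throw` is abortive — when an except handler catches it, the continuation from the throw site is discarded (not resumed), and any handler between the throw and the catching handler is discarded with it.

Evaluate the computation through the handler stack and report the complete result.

Answer: [((0, ()), 0)]

Evaluation trace:
get @ H1 ⇒ 0
put(0) @ H1 ⇒ s:=0
H0 returns (0, ())
H1 returns ((0, ()), 0)
H2 returns ((0, ()), 0)
H3 returns [((0, ()), 0)]
= [((0, ()), 0)]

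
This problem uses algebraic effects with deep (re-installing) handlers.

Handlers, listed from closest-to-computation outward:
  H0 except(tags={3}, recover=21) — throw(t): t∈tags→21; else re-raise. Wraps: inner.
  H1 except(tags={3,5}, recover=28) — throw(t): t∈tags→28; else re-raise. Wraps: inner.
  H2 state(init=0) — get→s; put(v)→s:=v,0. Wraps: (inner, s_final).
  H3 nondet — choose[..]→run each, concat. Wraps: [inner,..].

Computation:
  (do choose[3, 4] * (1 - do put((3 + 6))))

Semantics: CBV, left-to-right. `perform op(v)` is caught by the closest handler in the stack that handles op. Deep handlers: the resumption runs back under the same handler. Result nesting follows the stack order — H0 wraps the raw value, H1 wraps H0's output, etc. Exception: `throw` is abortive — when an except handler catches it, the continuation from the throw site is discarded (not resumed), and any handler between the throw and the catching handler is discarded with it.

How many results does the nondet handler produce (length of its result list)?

Working:
choose[3, 4] @ H3
  branch[0] choose=3:
    put(9) @ H2 ⇒ s:=9
    H0 returns 3
    H1 returns 3
    H2 returns (3, 9)
    H3 returns [(3, 9)]
  branch[1] choose=4:
    put(9) @ H2 ⇒ s:=9
    H0 returns 4
    H1 returns 4
    H2 returns (4, 9)
    H3 returns [(4, 9)]
= [(3, 9), (4, 9)]

Answer: 2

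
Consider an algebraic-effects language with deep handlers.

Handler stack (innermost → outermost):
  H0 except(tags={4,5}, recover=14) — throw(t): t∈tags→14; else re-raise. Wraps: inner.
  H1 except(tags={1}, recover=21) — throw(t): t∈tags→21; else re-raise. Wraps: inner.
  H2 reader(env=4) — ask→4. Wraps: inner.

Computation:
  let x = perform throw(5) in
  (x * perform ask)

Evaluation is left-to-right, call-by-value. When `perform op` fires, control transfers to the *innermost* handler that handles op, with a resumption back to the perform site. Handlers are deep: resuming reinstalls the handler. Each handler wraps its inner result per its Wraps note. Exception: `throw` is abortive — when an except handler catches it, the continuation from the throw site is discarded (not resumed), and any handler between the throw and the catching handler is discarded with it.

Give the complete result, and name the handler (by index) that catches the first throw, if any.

Answer: 14 ; first throw caught by: H0

Step-by-step:
throw(5) @ H0 caught ⇒ 14
H1 returns 14
H2 returns 14
= 14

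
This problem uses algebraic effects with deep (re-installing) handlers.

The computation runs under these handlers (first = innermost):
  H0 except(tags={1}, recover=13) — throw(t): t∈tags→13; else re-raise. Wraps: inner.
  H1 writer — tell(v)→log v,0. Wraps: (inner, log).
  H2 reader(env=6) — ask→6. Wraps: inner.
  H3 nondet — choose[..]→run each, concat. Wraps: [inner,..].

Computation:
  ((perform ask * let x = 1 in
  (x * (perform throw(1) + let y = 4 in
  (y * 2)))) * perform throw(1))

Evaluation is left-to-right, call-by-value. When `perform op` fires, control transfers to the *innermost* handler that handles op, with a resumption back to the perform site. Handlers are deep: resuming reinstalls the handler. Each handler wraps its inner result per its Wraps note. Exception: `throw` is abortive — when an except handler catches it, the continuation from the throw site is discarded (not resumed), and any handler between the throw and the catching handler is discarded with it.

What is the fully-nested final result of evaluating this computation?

Answer: [(13, ())]

Evaluation trace:
ask @ H2 ⇒ 6
throw(1) @ H0 caught ⇒ 13
H1 returns (13, ())
H2 returns (13, ())
H3 returns [(13, ())]
= [(13, ())]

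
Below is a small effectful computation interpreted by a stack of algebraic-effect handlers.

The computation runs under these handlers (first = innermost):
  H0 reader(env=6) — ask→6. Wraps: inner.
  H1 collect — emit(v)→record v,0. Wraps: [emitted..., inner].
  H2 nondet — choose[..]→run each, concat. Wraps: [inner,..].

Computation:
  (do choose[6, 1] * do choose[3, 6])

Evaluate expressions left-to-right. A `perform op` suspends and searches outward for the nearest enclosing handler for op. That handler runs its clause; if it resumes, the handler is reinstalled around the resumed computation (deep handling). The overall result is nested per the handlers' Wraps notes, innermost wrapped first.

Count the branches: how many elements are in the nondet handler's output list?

Working:
choose[6, 1] @ H2
  branch[0] choose=6:
    choose[3, 6] @ H2
      branch[0] choose=3:
        H0 returns 18
        H1 returns [18]
        H2 returns [[18]]
      branch[1] choose=6:
        H0 returns 36
        H1 returns [36]
        H2 returns [[36]]
  branch[1] choose=1:
    choose[3, 6] @ H2
      branch[0] choose=3:
        H0 returns 3
        H1 returns [3]
        H2 returns [[3]]
      branch[1] choose=6:
        H0 returns 6
        H1 returns [6]
        H2 returns [[6]]
= [[18], [36], [3], [6]]

Answer: 4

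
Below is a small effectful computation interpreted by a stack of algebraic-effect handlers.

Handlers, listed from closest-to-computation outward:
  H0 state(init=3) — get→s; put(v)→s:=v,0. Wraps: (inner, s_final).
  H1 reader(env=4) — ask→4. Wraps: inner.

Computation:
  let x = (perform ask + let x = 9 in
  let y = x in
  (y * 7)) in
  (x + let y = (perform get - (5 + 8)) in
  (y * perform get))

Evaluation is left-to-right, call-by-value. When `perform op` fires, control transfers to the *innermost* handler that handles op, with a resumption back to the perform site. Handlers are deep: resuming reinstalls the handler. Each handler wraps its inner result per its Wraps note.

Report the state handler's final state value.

Answer: 3

Working:
ask @ H1 ⇒ 4
get @ H0 ⇒ 3
get @ H0 ⇒ 3
H0 returns (37, 3)
H1 returns (37, 3)
= (37, 3)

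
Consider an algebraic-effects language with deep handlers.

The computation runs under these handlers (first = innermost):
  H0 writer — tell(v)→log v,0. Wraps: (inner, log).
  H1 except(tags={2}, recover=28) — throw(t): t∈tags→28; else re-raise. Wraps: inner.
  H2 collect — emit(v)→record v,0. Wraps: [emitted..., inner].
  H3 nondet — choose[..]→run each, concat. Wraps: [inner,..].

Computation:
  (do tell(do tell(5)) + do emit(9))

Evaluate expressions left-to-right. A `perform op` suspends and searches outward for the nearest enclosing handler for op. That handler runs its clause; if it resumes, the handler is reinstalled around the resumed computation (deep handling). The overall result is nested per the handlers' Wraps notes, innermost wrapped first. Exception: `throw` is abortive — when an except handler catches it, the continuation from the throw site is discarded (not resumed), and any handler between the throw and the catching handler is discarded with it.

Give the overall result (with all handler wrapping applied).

Step-by-step:
tell(5) @ H0 ⇒ log+=5
tell(0) @ H0 ⇒ log+=0
emit(9) @ H2 ⇒ out+=9
H0 returns (0, (5, 0))
H1 returns (0, (5, 0))
H2 returns [9, (0, (5, 0))]
H3 returns [[9, (0, (5, 0))]]
= [[9, (0, (5, 0))]]

Answer: [[9, (0, (5, 0))]]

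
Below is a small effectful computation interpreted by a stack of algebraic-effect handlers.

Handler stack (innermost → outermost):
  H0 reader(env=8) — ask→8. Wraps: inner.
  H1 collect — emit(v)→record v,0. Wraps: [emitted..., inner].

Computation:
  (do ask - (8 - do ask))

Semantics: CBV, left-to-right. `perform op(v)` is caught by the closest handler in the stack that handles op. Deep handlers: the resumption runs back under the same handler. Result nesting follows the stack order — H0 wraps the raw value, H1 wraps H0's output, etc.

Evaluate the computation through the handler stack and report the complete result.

Answer: [8]

Step-by-step:
ask @ H0 ⇒ 8
ask @ H0 ⇒ 8
H0 returns 8
H1 returns [8]
= [8]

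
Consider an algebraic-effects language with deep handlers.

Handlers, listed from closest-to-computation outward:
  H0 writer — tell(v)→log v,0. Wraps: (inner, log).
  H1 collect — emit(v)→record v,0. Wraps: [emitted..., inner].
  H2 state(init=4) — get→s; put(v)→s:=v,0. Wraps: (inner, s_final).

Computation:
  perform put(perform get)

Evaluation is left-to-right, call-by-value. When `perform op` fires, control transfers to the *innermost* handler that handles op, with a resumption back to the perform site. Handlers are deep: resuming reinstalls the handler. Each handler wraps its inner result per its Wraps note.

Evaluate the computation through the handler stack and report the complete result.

Evaluation trace:
get @ H2 ⇒ 4
put(4) @ H2 ⇒ s:=4
H0 returns (0, ())
H1 returns [(0, ())]
H2 returns ([(0, ())], 4)
= ([(0, ())], 4)

Answer: ([(0, ())], 4)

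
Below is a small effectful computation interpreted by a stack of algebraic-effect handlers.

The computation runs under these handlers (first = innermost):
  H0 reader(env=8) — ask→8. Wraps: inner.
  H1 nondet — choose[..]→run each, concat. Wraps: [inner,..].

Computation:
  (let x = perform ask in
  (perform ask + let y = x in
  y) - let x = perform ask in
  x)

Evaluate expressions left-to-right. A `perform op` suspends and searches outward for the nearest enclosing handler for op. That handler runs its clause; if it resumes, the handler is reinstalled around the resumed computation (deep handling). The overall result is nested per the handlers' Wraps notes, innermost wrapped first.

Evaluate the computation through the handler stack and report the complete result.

Answer: [8]

Evaluation trace:
ask @ H0 ⇒ 8
ask @ H0 ⇒ 8
ask @ H0 ⇒ 8
H0 returns 8
H1 returns [8]
= [8]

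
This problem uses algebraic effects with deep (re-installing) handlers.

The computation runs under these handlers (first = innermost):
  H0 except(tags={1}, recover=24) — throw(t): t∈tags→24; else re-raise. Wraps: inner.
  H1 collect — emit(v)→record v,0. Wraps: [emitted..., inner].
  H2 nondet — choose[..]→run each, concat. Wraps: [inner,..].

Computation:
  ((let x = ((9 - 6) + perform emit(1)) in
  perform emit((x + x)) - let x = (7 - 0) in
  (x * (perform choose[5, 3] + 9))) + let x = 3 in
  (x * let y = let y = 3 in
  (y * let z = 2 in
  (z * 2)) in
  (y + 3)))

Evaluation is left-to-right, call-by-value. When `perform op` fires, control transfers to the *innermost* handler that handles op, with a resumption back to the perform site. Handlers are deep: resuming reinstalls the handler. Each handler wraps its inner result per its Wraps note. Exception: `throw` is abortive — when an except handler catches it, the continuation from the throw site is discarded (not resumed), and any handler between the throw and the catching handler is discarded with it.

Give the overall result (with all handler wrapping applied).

Step-by-step:
emit(1) @ H1 ⇒ out+=1
emit(6) @ H1 ⇒ out+=6
choose[5, 3] @ H2
  branch[0] choose=5:
    H0 returns -53
    H1 returns [1, 6, -53]
    H2 returns [[1, 6, -53]]
  branch[1] choose=3:
    H0 returns -39
    H1 returns [1, 6, -39]
    H2 returns [[1, 6, -39]]
= [[1, 6, -53], [1, 6, -39]]

Answer: [[1, 6, -53], [1, 6, -39]]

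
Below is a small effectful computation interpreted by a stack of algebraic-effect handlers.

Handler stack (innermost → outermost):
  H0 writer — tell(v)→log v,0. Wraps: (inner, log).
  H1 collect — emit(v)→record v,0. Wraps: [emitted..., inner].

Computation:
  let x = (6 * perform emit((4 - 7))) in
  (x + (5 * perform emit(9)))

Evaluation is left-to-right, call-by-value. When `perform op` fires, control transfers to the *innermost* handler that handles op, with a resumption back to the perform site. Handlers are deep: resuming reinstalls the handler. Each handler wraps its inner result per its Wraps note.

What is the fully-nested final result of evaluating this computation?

Answer: [-3, 9, (0, ())]

Evaluation trace:
emit(-3) @ H1 ⇒ out+=-3
emit(9) @ H1 ⇒ out+=9
H0 returns (0, ())
H1 returns [-3, 9, (0, ())]
= [-3, 9, (0, ())]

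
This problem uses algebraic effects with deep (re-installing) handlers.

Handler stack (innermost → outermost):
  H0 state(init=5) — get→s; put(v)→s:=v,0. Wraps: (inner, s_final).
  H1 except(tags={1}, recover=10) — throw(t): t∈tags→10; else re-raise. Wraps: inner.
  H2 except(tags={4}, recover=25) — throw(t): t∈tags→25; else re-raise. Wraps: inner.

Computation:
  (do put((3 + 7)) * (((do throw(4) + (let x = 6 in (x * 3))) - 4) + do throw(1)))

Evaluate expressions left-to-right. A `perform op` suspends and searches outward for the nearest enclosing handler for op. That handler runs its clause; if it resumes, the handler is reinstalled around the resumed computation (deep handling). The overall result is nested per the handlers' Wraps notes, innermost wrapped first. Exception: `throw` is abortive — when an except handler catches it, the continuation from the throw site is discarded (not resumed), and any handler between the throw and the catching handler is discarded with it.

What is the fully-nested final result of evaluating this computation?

Answer: 25

Evaluation trace:
put(10) @ H0 ⇒ s:=10
throw(4) @ H1 re-raised
throw(4) @ H2 caught ⇒ 25
= 25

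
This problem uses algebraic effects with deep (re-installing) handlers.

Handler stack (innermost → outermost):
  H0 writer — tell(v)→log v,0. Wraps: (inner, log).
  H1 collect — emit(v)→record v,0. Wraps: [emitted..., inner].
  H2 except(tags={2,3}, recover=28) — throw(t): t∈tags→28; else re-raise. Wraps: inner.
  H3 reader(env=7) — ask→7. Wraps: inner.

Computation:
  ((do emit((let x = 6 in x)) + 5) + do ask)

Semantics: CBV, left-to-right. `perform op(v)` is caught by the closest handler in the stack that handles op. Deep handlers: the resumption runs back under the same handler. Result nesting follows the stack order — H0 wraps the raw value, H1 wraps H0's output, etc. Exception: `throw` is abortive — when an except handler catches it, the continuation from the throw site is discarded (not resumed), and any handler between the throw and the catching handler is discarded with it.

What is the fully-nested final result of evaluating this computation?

Working:
emit(6) @ H1 ⇒ out+=6
ask @ H3 ⇒ 7
H0 returns (12, ())
H1 returns [6, (12, ())]
H2 returns [6, (12, ())]
H3 returns [6, (12, ())]
= [6, (12, ())]

Answer: [6, (12, ())]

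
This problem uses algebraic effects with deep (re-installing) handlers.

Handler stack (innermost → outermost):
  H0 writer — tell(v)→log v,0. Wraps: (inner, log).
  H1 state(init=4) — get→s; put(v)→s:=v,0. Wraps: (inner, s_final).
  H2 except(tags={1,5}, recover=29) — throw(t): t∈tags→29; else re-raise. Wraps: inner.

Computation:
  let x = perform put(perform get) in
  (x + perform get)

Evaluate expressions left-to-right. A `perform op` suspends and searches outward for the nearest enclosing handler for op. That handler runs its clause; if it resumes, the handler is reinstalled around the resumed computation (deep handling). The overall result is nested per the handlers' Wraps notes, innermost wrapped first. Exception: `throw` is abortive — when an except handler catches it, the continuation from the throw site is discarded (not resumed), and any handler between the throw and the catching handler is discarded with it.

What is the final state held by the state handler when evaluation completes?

Answer: 4

Step-by-step:
get @ H1 ⇒ 4
put(4) @ H1 ⇒ s:=4
get @ H1 ⇒ 4
H0 returns (4, ())
H1 returns ((4, ()), 4)
H2 returns ((4, ()), 4)
= ((4, ()), 4)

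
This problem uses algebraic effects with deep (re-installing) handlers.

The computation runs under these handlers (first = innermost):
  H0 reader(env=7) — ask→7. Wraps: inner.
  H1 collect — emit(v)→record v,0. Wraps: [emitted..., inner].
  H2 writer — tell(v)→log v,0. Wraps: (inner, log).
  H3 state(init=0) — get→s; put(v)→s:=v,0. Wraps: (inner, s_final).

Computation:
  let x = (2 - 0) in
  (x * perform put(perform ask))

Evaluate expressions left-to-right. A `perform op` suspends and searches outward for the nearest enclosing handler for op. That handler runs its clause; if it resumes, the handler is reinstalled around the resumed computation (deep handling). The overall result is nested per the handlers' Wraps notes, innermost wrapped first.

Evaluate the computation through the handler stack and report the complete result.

Answer: (([0], ()), 7)

Step-by-step:
ask @ H0 ⇒ 7
put(7) @ H3 ⇒ s:=7
H0 returns 0
H1 returns [0]
H2 returns ([0], ())
H3 returns (([0], ()), 7)
= (([0], ()), 7)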